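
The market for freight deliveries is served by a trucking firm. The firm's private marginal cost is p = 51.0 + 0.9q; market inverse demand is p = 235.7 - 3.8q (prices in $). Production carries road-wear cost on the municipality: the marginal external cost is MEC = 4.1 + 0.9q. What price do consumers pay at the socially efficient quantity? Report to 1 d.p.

P = $113.2

Social marginal cost = private MC + MEC = 55.1 + 1.8q.
Set SMC = demand: 55.1 + 1.8q = 235.7 - 3.8q → q* = 32.2500.
Consumer price on the demand curve at q*: 235.7 − 3.8×32.2500 = 113.1500.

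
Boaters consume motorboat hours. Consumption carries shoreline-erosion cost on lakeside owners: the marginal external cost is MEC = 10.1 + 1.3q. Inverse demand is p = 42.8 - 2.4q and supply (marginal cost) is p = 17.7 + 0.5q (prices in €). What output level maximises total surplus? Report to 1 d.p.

q* = 3.6

Social marginal benefit = demand − MEC = 32.7 - 3.7q.
Set SMB = MC: 32.7 - 3.7q = 17.7 + 0.5q → q* = 3.5714.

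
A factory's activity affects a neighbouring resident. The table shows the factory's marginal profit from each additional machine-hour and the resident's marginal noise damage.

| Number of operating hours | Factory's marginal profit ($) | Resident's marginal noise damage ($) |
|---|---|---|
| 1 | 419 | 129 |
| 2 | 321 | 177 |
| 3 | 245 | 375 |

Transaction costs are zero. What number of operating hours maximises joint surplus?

2

Bargaining reaches the level where marginal profit last exceeds marginal noise damage.
That holds through level 2 (321 ≥ 177) but not at 3 (245 < 375).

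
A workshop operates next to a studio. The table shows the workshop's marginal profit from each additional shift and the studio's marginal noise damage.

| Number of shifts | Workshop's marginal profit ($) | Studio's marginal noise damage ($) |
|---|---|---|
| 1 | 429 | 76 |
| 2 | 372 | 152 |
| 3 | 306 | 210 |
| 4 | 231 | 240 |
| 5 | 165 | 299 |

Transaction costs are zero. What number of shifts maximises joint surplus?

Bargaining reaches the level where marginal profit last exceeds marginal noise damage.
That holds through level 3 (306 ≥ 210) but not at 4 (231 < 240).

3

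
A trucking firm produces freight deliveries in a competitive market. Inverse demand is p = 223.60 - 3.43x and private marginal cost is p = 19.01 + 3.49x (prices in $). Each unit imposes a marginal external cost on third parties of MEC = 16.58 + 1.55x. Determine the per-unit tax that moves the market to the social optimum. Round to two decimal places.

tax = $50.99 per unit

Social marginal cost = private MC + MEC = 35.59 + 5.04x.
Set SMC = demand: 35.59 + 5.04x = 223.60 - 3.43x → x* = 22.1972.
The Pigouvian tax equals MEC at x*: 16.58 + 1.55×22.1972 = 50.9857.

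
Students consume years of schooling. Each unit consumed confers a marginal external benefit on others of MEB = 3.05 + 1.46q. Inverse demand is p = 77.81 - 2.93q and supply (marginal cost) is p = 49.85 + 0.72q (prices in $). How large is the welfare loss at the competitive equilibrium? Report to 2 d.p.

Market equilibrium (private): 49.85 + 0.72q = 77.81 - 2.93q → q_m = 7.6603.
Social marginal benefit = demand + MEB = 80.86 - 1.47q.
Set SMB = MC: 80.86 - 1.47q = 49.85 + 0.72q → q* = 14.1598.
Height of the DWL triangle at q_m is SMB(q_m) − MC(q_m) = MEB(q_m) = 14.2340.
DWL = ½ × 6.4995 × 14.2340 = 46.2569.

DWL = $46.26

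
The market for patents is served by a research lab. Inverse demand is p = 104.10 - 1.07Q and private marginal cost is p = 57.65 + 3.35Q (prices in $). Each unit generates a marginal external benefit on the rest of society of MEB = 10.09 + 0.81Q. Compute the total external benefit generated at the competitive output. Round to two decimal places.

$150.76

Market equilibrium (private): 57.65 + 3.35Q = 104.10 - 1.07Q → Q_m = 10.5090.
Total external benefit = ∫₀^{Q_m} (10.09 + 0.81Q) dQ = 10.09×10.5090 + ½×0.81×10.5090² = 150.7636.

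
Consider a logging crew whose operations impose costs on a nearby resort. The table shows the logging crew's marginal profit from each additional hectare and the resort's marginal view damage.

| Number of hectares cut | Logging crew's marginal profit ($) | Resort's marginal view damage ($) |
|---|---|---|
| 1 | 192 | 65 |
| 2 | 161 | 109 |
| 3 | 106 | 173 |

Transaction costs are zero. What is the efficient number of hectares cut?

Bargaining reaches the level where marginal profit last exceeds marginal view damage.
That holds through level 2 (161 ≥ 109) but not at 3 (106 < 173).

2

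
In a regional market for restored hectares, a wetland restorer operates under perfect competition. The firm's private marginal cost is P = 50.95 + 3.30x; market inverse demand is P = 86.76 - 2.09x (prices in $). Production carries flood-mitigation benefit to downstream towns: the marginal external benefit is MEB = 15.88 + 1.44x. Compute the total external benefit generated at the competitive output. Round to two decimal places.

Market equilibrium (private): 50.95 + 3.30x = 86.76 - 2.09x → x_m = 6.6438.
Total external benefit = ∫₀^{x_m} (15.88 + 1.44x) dx = 15.88×6.6438 + ½×1.44×6.6438² = 137.2844.

$137.28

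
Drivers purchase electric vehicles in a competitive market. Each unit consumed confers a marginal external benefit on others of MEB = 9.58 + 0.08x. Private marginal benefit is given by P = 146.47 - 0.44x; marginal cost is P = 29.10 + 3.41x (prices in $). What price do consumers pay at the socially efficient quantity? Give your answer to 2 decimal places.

P = $131.65

Social marginal benefit = demand + MEB = 156.05 - 0.36x.
Set SMB = MC: 156.05 - 0.36x = 29.10 + 3.41x → x* = 33.6737.
Consumer price on the demand curve at x*: 146.47 − 0.44×33.6737 = 131.6536.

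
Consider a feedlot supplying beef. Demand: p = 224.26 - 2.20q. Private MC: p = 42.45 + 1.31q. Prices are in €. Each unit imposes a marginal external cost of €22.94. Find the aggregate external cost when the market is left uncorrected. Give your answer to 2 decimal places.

€1188.24

Market equilibrium (private): 42.45 + 1.31q = 224.26 - 2.20q → q_m = 51.7977.
Total external cost = MEC × q_m = 22.94 × 51.7977 = 1188.2392.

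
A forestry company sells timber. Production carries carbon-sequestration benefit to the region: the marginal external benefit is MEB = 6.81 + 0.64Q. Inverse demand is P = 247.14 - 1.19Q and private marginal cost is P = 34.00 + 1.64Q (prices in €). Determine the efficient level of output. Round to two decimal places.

Social marginal cost = private MC − MEB = 27.19 + Q.
Set SMC = demand: 27.19 + Q = 247.14 - 1.19Q → Q* = 100.4338.

Q* = 100.43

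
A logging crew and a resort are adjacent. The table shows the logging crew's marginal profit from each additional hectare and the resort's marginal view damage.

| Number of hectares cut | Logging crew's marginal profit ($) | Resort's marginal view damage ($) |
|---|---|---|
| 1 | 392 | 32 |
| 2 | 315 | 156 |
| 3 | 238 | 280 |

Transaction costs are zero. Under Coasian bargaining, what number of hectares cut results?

Bargaining reaches the level where marginal profit last exceeds marginal view damage.
That holds through level 2 (315 ≥ 156) but not at 3 (238 < 280).

2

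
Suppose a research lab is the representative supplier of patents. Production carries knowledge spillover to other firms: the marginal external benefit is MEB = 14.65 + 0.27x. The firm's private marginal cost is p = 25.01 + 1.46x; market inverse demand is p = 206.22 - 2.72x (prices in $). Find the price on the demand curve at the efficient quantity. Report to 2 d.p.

P = $69.97

Social marginal cost = private MC − MEB = 10.36 + 1.19x.
Set SMC = demand: 10.36 + 1.19x = 206.22 - 2.72x → x* = 50.0921.
Consumer price on the demand curve at x*: 206.22 − 2.72×50.0921 = 69.9695.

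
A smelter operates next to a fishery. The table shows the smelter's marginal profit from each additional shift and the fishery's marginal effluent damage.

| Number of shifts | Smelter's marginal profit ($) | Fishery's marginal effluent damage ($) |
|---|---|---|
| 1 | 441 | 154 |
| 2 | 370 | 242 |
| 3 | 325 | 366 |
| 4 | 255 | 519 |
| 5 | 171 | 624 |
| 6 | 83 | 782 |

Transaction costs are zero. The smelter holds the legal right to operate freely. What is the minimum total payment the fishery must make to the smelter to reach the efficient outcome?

Left alone the smelter would choose level 6 (marginal profit stays positive).
Efficient level: k* = 2 (marginal profit ≥ marginal effluent damage through 2).
The fishery must at least cover the smelter's forgone profit from cutting 6→2: 325 + 255 + 171 + 83 = 834.

$834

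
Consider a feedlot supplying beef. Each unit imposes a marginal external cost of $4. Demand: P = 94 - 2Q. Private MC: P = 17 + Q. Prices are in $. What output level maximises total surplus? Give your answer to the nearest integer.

Q* = 24

Social marginal cost = private MC + MEC = 21 + Q.
Set SMC = demand: 21 + Q = 94 - 2Q → Q* = 24.3333.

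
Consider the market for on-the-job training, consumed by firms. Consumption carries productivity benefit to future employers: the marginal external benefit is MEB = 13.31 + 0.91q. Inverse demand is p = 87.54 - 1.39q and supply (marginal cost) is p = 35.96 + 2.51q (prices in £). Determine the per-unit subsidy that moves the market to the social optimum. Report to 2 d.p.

Social marginal benefit = demand + MEB = 100.85 - 0.48q.
Set SMB = MC: 100.85 - 0.48q = 35.96 + 2.51q → q* = 21.7023.
The Pigouvian subsidy equals MEB at q*: 13.31 + 0.91×21.7023 = 33.0591.

subsidy = £33.06 per unit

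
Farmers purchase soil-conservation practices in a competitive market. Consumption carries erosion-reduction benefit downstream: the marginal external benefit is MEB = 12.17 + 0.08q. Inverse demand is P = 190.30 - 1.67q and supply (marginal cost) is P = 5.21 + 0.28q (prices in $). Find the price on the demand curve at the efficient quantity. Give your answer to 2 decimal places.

Social marginal benefit = demand + MEB = 202.47 - 1.59q.
Set SMB = MC: 202.47 - 1.59q = 5.21 + 0.28q → q* = 105.4866.
Consumer price on the demand curve at q*: 190.30 − 1.67×105.4866 = 14.1374.

P = $14.14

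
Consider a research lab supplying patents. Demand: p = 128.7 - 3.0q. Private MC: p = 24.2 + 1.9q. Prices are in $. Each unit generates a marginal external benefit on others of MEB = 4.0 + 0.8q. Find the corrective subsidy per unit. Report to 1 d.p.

subsidy = $25.2 per unit

Social marginal cost = private MC − MEB = 20.2 + 1.1q.
Set SMC = demand: 20.2 + 1.1q = 128.7 - 3.0q → q* = 26.4634.
The Pigouvian subsidy equals MEB at q*: 4.0 + 0.8×26.4634 = 25.1707.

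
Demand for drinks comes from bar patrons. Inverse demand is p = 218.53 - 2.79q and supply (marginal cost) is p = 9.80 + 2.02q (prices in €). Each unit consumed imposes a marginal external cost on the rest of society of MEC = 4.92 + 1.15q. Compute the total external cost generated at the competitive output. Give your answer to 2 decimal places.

€1296.30

Market equilibrium (private): 9.80 + 2.02q = 218.53 - 2.79q → q_m = 43.3950.
Total external cost = ∫₀^{q_m} (4.92 + 1.15q) dq = 4.92×43.3950 + ½×1.15×43.3950² = 1296.3009.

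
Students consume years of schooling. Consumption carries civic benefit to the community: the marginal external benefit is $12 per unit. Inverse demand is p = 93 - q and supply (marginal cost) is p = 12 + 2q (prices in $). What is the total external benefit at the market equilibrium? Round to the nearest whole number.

$324

Market equilibrium (private): 12 + 2q = 93 - q → q_m = 27.0000.
Total external benefit = MEB × q_m = 12 × 27.0000 = 324.0000.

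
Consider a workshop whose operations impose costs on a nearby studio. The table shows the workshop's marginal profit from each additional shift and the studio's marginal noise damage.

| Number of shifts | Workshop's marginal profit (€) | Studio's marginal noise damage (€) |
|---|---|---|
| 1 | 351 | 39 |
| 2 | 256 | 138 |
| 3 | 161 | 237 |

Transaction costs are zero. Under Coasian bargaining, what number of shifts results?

Bargaining reaches the level where marginal profit last exceeds marginal noise damage.
That holds through level 2 (256 ≥ 138) but not at 3 (161 < 237).

2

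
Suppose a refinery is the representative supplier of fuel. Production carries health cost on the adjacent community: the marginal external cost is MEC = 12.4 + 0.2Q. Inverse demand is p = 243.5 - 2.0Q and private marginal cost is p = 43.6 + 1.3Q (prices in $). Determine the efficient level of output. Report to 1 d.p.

Q* = 53.6

Social marginal cost = private MC + MEC = 56.0 + 1.5Q.
Set SMC = demand: 56.0 + 1.5Q = 243.5 - 2.0Q → Q* = 53.5714.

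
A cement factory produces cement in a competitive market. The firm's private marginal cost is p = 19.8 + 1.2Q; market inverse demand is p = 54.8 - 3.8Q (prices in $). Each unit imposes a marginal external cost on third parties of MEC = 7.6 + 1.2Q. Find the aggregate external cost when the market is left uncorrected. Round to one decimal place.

$82.6

Market equilibrium (private): 19.8 + 1.2Q = 54.8 - 3.8Q → Q_m = 7.0000.
Total external cost = ∫₀^{Q_m} (7.6 + 1.2Q) dQ = 7.6×7.0000 + ½×1.2×7.0000² = 82.6000.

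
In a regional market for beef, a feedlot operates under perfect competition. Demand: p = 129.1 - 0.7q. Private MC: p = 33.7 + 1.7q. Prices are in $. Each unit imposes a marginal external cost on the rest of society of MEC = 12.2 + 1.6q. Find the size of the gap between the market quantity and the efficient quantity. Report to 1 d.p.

19.0 units

Market equilibrium (private): 33.7 + 1.7q = 129.1 - 0.7q → q_m = 39.7500.
Social marginal cost = private MC + MEC = 45.9 + 3.3q.
Set SMC = demand: 45.9 + 3.3q = 129.1 - 0.7q → q* = 20.8000.
Gap = |39.7500 − 20.8000| = 18.9500.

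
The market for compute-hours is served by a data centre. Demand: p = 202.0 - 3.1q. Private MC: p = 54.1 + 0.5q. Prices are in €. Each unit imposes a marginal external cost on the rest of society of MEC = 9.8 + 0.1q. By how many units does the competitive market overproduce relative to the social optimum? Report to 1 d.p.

3.8 units

Market equilibrium (private): 54.1 + 0.5q = 202.0 - 3.1q → q_m = 41.0833.
Social marginal cost = private MC + MEC = 63.9 + 0.6q.
Set SMC = demand: 63.9 + 0.6q = 202.0 - 3.1q → q* = 37.3243.
Gap = |41.0833 − 37.3243| = 3.7590.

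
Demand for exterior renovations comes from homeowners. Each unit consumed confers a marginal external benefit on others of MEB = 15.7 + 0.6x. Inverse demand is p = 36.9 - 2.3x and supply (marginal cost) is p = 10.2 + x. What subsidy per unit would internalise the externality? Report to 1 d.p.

subsidy = 25.1 per unit

Social marginal benefit = demand + MEB = 52.6 - 1.7x.
Set SMB = MC: 52.6 - 1.7x = 10.2 + x → x* = 15.7037.
The Pigouvian subsidy equals MEB at x*: 15.7 + 0.6×15.7037 = 25.1222.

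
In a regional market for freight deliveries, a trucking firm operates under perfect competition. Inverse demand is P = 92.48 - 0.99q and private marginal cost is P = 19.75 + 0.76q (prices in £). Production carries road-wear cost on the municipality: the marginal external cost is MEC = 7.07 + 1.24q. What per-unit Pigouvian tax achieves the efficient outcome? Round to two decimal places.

Social marginal cost = private MC + MEC = 26.82 + 2.00q.
Set SMC = demand: 26.82 + 2.00q = 92.48 - 0.99q → q* = 21.9599.
The Pigouvian tax equals MEC at q*: 7.07 + 1.24×21.9599 = 34.3003.

tax = £34.30 per unit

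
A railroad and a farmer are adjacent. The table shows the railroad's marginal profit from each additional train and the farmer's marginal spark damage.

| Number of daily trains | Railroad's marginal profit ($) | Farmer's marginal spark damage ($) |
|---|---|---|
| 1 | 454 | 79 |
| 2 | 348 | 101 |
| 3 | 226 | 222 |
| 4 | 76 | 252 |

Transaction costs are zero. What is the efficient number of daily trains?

3

Bargaining reaches the level where marginal profit last exceeds marginal spark damage.
That holds through level 3 (226 ≥ 222) but not at 4 (76 < 252).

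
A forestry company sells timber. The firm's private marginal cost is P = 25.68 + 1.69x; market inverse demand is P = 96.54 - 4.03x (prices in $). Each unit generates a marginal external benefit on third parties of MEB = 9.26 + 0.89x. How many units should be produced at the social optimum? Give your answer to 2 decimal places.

Social marginal cost = private MC − MEB = 16.42 + 0.80x.
Set SMC = demand: 16.42 + 0.80x = 96.54 - 4.03x → x* = 16.5880.

x* = 16.59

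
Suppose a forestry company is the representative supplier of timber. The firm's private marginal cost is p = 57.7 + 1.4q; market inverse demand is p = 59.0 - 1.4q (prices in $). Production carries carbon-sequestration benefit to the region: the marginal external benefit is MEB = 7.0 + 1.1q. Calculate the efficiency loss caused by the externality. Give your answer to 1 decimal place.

Market equilibrium (private): 57.7 + 1.4q = 59.0 - 1.4q → q_m = 0.4643.
Social marginal cost = private MC − MEB = 50.7 + 0.3q.
Set SMC = demand: 50.7 + 0.3q = 59.0 - 1.4q → q* = 4.8824.
Height of the DWL triangle at q_m is demand(q_m) − SMC(q_m) = MEB(q_m) = 7.5107.
DWL = ½ × 4.4181 × 7.5107 = 16.5915.

DWL = $16.6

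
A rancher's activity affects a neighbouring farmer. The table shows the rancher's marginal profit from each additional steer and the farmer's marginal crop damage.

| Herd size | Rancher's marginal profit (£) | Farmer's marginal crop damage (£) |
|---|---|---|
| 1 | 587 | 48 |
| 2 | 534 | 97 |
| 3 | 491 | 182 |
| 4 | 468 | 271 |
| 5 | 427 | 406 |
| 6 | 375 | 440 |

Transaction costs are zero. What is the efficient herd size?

5

Bargaining reaches the level where marginal profit last exceeds marginal crop damage.
That holds through level 5 (427 ≥ 406) but not at 6 (375 < 440).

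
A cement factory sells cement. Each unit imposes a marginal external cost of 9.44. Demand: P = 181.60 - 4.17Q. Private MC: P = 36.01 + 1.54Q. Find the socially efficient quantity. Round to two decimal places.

Q* = 23.84

Social marginal cost = private MC + MEC = 45.45 + 1.54Q.
Set SMC = demand: 45.45 + 1.54Q = 181.60 - 4.17Q → Q* = 23.8441.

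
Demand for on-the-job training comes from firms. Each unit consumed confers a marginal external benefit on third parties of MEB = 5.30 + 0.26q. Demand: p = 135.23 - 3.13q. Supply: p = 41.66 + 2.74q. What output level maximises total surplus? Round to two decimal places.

Social marginal benefit = demand + MEB = 140.53 - 2.87q.
Set SMB = MC: 140.53 - 2.87q = 41.66 + 2.74q → q* = 17.6239.

q* = 17.62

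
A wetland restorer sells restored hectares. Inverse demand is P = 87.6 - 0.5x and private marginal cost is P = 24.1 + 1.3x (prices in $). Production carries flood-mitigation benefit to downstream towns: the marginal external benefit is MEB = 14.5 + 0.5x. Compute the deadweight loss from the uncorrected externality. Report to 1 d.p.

Market equilibrium (private): 24.1 + 1.3x = 87.6 - 0.5x → x_m = 35.2778.
Social marginal cost = private MC − MEB = 9.6 + 0.8x.
Set SMC = demand: 9.6 + 0.8x = 87.6 - 0.5x → x* = 60.0000.
Between x* and x_m the wedge demand − SMC runs linearly from 0 to MEB(x_m), so the loss is a triangle.
DWL = ½ × 24.7222 × 32.1389 = 397.2722.

DWL = $397.3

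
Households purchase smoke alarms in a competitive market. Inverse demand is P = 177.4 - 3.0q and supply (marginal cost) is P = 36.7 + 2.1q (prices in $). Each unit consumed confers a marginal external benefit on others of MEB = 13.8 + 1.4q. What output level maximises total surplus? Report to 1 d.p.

Social marginal benefit = demand + MEB = 191.2 - 1.6q.
Set SMB = MC: 191.2 - 1.6q = 36.7 + 2.1q → q* = 41.7568.

q* = 41.8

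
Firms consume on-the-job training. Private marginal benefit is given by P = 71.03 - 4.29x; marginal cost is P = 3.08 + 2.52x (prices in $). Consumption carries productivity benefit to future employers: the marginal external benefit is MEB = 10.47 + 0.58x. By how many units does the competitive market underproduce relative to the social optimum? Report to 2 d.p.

2.61 units

Market equilibrium (private): 3.08 + 2.52x = 71.03 - 4.29x → x_m = 9.9780.
Social marginal benefit = demand + MEB = 81.50 - 3.71x.
Set SMB = MC: 81.50 - 3.71x = 3.08 + 2.52x → x* = 12.5875.
Gap = |9.9780 − 12.5875| = 2.6095.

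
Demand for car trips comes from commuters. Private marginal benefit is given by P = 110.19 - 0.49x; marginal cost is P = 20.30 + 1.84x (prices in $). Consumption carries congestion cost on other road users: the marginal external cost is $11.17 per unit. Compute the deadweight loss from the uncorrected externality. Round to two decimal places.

Market equilibrium (private): 20.30 + 1.84x = 110.19 - 0.49x → x_m = 38.5794.
Social marginal benefit = demand − MEC = 99.02 - 0.49x.
Set SMB = MC: 99.02 - 0.49x = 20.30 + 1.84x → x* = 33.7854.
The welfare-loss triangle has base |x_m − x*| and height MEC(x_m) (the vertical gap between SMB and MC is zero at x* and MEC at x_m).
DWL = ½ × 4.7940 × 11.1700 = 26.7745.

DWL = $26.77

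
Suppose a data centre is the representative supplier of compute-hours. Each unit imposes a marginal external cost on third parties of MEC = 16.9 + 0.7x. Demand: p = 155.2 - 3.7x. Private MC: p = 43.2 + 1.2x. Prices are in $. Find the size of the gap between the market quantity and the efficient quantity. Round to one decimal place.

5.9 units

Market equilibrium (private): 43.2 + 1.2x = 155.2 - 3.7x → x_m = 22.8571.
Social marginal cost = private MC + MEC = 60.1 + 1.9x.
Set SMC = demand: 60.1 + 1.9x = 155.2 - 3.7x → x* = 16.9821.
Gap = |22.8571 − 16.9821| = 5.8750.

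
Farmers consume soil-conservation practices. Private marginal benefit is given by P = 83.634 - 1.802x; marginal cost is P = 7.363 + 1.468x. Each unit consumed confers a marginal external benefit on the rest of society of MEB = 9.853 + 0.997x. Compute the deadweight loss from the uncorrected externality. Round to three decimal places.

Market equilibrium (private): 7.363 + 1.468x = 83.634 - 1.802x → x_m = 23.3245.
Social marginal benefit = demand + MEB = 93.487 - 0.805x.
Set SMB = MC: 93.487 - 0.805x = 7.363 + 1.468x → x* = 37.8900.
Between x* and x_m the wedge SMB − MC runs linearly from 0 to MEB(x_m), so the loss is a triangle.
DWL = ½ × 14.5655 × 33.1075 = 241.1136.

DWL = 241.114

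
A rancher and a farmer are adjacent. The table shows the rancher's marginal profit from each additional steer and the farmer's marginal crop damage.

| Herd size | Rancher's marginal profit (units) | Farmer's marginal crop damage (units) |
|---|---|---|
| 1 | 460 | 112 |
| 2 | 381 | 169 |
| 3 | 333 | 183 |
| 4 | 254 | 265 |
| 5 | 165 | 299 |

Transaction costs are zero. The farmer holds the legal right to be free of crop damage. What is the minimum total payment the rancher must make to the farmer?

464

Efficient level: marginal profit ≥ marginal crop damage through level 3, so k* = 3.
With the farmer holding the right, the rancher must at least compensate total damage at k*: 112 + 169 + 183 = 464.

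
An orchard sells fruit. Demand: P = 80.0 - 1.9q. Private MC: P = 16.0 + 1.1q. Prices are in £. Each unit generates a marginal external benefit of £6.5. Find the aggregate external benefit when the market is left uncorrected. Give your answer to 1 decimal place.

Market equilibrium (private): 16.0 + 1.1q = 80.0 - 1.9q → q_m = 21.3333.
Total external benefit = MEB × q_m = 6.5 × 21.3333 = 138.6665.

£138.7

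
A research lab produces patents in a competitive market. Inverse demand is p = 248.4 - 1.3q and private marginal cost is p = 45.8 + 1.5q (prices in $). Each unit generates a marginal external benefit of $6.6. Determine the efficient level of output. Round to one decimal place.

Social marginal cost = private MC − MEB = 39.2 + 1.5q.
Set SMC = demand: 39.2 + 1.5q = 248.4 - 1.3q → q* = 74.7143.

q* = 74.7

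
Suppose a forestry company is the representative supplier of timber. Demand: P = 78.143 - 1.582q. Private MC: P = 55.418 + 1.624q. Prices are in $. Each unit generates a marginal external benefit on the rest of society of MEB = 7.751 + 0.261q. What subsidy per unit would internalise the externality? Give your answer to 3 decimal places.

Social marginal cost = private MC − MEB = 47.667 + 1.363q.
Set SMC = demand: 47.667 + 1.363q = 78.143 - 1.582q → q* = 10.3484.
The Pigouvian subsidy equals MEB at q*: 7.751 + 0.261×10.3484 = 10.4519.

subsidy = $10.452 per unit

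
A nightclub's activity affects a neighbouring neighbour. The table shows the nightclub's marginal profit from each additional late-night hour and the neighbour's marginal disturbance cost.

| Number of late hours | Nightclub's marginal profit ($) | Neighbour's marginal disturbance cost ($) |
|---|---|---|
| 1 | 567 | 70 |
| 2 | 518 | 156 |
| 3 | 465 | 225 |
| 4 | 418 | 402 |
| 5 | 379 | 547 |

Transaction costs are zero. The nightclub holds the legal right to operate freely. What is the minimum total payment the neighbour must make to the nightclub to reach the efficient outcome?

Left alone the nightclub would choose level 5 (marginal profit stays positive).
Efficient level: k* = 4 (marginal profit ≥ marginal disturbance cost through 4).
The neighbour must at least cover the nightclub's forgone profit from cutting 5→4: 379 = 379.

$379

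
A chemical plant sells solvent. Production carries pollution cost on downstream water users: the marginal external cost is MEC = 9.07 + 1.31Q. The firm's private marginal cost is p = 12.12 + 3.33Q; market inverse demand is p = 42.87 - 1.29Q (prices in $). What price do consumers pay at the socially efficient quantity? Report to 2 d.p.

P = $38.15

Social marginal cost = private MC + MEC = 21.19 + 4.64Q.
Set SMC = demand: 21.19 + 4.64Q = 42.87 - 1.29Q → Q* = 3.6560.
Consumer price on the demand curve at Q*: 42.87 − 1.29×3.6560 = 38.1538.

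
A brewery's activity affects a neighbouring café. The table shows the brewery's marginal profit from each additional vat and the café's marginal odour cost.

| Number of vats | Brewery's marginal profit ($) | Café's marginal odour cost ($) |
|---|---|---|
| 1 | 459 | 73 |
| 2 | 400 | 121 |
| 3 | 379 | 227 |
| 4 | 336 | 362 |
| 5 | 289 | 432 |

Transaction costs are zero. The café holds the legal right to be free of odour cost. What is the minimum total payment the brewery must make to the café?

Efficient level: marginal profit ≥ marginal odour cost through level 3, so k* = 3.
With the café holding the right, the brewery must at least compensate total damage at k*: 73 + 121 + 227 = 421.

$421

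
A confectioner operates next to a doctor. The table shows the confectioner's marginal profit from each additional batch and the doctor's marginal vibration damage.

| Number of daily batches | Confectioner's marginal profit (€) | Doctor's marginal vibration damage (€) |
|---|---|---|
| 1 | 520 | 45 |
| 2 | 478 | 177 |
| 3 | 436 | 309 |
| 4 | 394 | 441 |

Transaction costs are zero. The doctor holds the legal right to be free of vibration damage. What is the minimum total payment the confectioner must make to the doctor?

€531

Efficient level: marginal profit ≥ marginal vibration damage through level 3, so k* = 3.
With the doctor holding the right, the confectioner must at least compensate total damage at k*: 45 + 177 + 309 = 531.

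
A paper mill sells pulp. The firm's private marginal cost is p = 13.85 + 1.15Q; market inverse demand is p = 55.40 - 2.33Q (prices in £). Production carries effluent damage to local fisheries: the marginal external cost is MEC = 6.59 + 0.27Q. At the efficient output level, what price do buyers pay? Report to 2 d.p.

P = £33.68

Social marginal cost = private MC + MEC = 20.44 + 1.42Q.
Set SMC = demand: 20.44 + 1.42Q = 55.40 - 2.33Q → Q* = 9.3227.
Consumer price on the demand curve at Q*: 55.40 − 2.33×9.3227 = 33.6781.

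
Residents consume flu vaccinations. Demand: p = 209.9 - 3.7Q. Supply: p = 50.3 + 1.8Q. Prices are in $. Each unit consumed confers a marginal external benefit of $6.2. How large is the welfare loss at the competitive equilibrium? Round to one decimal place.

Market equilibrium (private): 50.3 + 1.8Q = 209.9 - 3.7Q → Q_m = 29.0182.
Social marginal benefit = demand + MEB = 216.1 - 3.7Q.
Set SMB = MC: 216.1 - 3.7Q = 50.3 + 1.8Q → Q* = 30.1455.
Height of the DWL triangle at Q_m is SMB(Q_m) − MC(Q_m) = MEB(Q_m) = 6.2000.
DWL = ½ × 1.1273 × 6.2000 = 3.4946.

DWL = $3.5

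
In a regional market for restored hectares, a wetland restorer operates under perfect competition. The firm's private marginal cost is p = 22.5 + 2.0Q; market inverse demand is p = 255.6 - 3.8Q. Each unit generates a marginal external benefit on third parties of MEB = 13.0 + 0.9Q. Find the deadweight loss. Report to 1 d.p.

Market equilibrium (private): 22.5 + 2.0Q = 255.6 - 3.8Q → Q_m = 40.1897.
Social marginal cost = private MC − MEB = 9.5 + 1.1Q.
Set SMC = demand: 9.5 + 1.1Q = 255.6 - 3.8Q → Q* = 50.2245.
Height of the DWL triangle at Q_m is demand(Q_m) − SMC(Q_m) = MEB(Q_m) = 49.1707.
DWL = ½ × 10.0348 × 49.1707 = 246.7091.

DWL = 246.7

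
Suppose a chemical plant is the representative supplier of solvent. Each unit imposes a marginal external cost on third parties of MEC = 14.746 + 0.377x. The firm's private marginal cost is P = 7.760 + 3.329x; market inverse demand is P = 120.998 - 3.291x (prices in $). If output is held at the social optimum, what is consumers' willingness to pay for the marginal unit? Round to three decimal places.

P = $74.673

Social marginal cost = private MC + MEC = 22.506 + 3.706x.
Set SMC = demand: 22.506 + 3.706x = 120.998 - 3.291x → x* = 14.0763.
Consumer price on the demand curve at x*: 120.998 − 3.291×14.0763 = 74.6729.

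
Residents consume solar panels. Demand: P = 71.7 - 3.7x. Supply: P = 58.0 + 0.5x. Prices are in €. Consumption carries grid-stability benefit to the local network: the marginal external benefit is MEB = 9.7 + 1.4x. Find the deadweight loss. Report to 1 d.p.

Market equilibrium (private): 58.0 + 0.5x = 71.7 - 3.7x → x_m = 3.2619.
Social marginal benefit = demand + MEB = 81.4 - 2.3x.
Set SMB = MC: 81.4 - 2.3x = 58.0 + 0.5x → x* = 8.3571.
Between x* and x_m the wedge SMB − MC runs linearly from 0 to MEB(x_m), so the loss is a triangle.
DWL = ½ × 5.0952 × 14.2667 = 36.3458.

DWL = €36.3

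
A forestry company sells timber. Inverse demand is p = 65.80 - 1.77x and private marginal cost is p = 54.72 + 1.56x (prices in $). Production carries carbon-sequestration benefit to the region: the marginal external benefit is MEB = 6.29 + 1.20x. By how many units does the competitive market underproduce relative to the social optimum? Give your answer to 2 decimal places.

4.83 units

Market equilibrium (private): 54.72 + 1.56x = 65.80 - 1.77x → x_m = 3.3273.
Social marginal cost = private MC − MEB = 48.43 + 0.36x.
Set SMC = demand: 48.43 + 0.36x = 65.80 - 1.77x → x* = 8.1549.
Gap = |3.3273 − 8.1549| = 4.8276.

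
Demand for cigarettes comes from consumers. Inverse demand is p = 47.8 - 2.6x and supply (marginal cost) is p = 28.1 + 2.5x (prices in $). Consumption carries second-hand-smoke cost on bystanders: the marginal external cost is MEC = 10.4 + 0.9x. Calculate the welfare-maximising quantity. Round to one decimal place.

x* = 1.6

Social marginal benefit = demand − MEC = 37.4 - 3.5x.
Set SMB = MC: 37.4 - 3.5x = 28.1 + 2.5x → x* = 1.5500.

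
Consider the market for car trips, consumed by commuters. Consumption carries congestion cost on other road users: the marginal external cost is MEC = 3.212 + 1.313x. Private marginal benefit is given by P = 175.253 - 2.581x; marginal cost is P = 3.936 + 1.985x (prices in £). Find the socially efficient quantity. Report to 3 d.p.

Social marginal benefit = demand − MEC = 172.041 - 3.894x.
Set SMB = MC: 172.041 - 3.894x = 3.936 + 1.985x → x* = 28.5941.

x* = 28.594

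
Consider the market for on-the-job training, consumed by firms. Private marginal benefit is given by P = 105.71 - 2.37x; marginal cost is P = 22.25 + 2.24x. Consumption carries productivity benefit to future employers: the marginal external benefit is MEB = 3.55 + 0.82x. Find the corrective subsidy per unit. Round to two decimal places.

subsidy = 22.38 per unit

Social marginal benefit = demand + MEB = 109.26 - 1.55x.
Set SMB = MC: 109.26 - 1.55x = 22.25 + 2.24x → x* = 22.9578.
The Pigouvian subsidy equals MEB at x*: 3.55 + 0.82×22.9578 = 22.3754.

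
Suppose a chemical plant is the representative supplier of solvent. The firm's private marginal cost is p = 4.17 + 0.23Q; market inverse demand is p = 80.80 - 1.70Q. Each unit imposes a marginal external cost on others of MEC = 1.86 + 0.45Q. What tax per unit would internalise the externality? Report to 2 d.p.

Social marginal cost = private MC + MEC = 6.03 + 0.68Q.
Set SMC = demand: 6.03 + 0.68Q = 80.80 - 1.70Q → Q* = 31.4160.
The Pigouvian tax equals MEC at Q*: 1.86 + 0.45×31.4160 = 15.9972.

tax = 16.00 per unit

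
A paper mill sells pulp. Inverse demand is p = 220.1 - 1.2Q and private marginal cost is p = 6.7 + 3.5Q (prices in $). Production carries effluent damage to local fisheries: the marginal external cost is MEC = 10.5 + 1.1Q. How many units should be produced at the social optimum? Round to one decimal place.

Q* = 35.0

Social marginal cost = private MC + MEC = 17.2 + 4.6Q.
Set SMC = demand: 17.2 + 4.6Q = 220.1 - 1.2Q → Q* = 34.9828.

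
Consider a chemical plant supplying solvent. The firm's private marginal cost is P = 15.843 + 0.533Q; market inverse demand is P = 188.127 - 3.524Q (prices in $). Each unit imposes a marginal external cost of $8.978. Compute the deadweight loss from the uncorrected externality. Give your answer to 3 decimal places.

Market equilibrium (private): 15.843 + 0.533Q = 188.127 - 3.524Q → Q_m = 42.4659.
Social marginal cost = private MC + MEC = 24.821 + 0.533Q.
Set SMC = demand: 24.821 + 0.533Q = 188.127 - 3.524Q → Q* = 40.2529.
The loss is the area between SMC and demand from Q* to Q_m; with linear curves that's a triangle of height MEC(Q_m).
DWL = ½ × 2.2130 × 8.9780 = 9.9342.

DWL = $9.934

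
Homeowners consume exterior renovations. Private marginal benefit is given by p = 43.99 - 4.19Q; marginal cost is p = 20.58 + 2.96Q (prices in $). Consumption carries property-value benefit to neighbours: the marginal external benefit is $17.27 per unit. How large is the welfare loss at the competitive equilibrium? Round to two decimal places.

Market equilibrium (private): 20.58 + 2.96Q = 43.99 - 4.19Q → Q_m = 3.2741.
Social marginal benefit = demand + MEB = 61.26 - 4.19Q.
Set SMB = MC: 61.26 - 4.19Q = 20.58 + 2.96Q → Q* = 5.6895.
The loss is the area between SMB and MC from Q* to Q_m; with linear curves that's a triangle of height MEB(Q_m).
DWL = ½ × 2.4154 × 17.2700 = 20.8570.

DWL = $20.86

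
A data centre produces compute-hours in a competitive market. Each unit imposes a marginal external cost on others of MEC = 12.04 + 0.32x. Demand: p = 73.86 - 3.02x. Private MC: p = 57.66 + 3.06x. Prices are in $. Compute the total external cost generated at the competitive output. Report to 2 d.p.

Market equilibrium (private): 57.66 + 3.06x = 73.86 - 3.02x → x_m = 2.6645.
Total external cost = ∫₀^{x_m} (12.04 + 0.32x) dx = 12.04×2.6645 + ½×0.32×2.6645² = 33.2165.

$33.22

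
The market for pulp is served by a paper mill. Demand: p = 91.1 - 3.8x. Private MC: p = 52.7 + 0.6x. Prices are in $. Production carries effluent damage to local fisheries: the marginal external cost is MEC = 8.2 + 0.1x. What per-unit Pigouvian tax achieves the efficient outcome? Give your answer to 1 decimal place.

tax = $8.9 per unit

Social marginal cost = private MC + MEC = 60.9 + 0.7x.
Set SMC = demand: 60.9 + 0.7x = 91.1 - 3.8x → x* = 6.7111.
The Pigouvian tax equals MEC at x*: 8.2 + 0.1×6.7111 = 8.8711.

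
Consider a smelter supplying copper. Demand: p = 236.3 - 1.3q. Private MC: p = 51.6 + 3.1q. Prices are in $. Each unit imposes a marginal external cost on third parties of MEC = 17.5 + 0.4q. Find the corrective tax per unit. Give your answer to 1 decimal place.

tax = $31.4 per unit

Social marginal cost = private MC + MEC = 69.1 + 3.5q.
Set SMC = demand: 69.1 + 3.5q = 236.3 - 1.3q → q* = 34.8333.
The Pigouvian tax equals MEC at q*: 17.5 + 0.4×34.8333 = 31.4333.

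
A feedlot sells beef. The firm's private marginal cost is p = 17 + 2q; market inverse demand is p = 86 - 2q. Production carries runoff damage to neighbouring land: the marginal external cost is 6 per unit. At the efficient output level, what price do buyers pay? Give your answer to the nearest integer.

Social marginal cost = private MC + MEC = 23 + 2q.
Set SMC = demand: 23 + 2q = 86 - 2q → q* = 15.7500.
Consumer price on the demand curve at q*: 86 − 2×15.7500 = 54.5000.

P = 55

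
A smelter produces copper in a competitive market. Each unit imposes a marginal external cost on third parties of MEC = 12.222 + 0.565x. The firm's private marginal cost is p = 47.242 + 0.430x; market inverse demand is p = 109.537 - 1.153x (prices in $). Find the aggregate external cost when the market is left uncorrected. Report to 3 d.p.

$918.451

Market equilibrium (private): 47.242 + 0.430x = 109.537 - 1.153x → x_m = 39.3525.
Total external cost = ∫₀^{x_m} (12.222 + 0.565x) dx = 12.222×39.3525 + ½×0.565×39.3525² = 918.4512.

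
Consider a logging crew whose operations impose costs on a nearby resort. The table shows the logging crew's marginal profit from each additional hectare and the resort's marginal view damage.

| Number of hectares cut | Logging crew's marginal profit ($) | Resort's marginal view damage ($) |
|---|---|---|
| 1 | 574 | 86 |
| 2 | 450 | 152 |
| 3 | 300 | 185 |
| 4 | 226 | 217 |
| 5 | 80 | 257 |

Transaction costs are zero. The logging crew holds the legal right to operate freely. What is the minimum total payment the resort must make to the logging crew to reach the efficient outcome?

Left alone the logging crew would choose level 5 (marginal profit stays positive).
Efficient level: k* = 4 (marginal profit ≥ marginal view damage through 4).
The resort must at least cover the logging crew's forgone profit from cutting 5→4: 80 = 80.

$80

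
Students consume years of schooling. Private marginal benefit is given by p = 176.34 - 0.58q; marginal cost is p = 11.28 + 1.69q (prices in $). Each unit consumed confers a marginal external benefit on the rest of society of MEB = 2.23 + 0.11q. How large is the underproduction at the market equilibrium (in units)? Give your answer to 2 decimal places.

4.74 units

Market equilibrium (private): 11.28 + 1.69q = 176.34 - 0.58q → q_m = 72.7137.
Social marginal benefit = demand + MEB = 178.57 - 0.47q.
Set SMB = MC: 178.57 - 0.47q = 11.28 + 1.69q → q* = 77.4491.
Gap = |72.7137 − 77.4491| = 4.7354.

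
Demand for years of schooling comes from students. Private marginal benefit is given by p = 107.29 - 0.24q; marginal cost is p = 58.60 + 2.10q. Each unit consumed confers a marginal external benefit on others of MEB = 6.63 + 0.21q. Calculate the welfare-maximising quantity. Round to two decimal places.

Social marginal benefit = demand + MEB = 113.92 - 0.03q.
Set SMB = MC: 113.92 - 0.03q = 58.60 + 2.10q → q* = 25.9718.

q* = 25.97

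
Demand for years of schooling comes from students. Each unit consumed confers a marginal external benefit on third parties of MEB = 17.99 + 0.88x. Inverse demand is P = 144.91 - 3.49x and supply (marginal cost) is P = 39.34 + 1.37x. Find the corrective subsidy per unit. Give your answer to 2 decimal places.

Social marginal benefit = demand + MEB = 162.90 - 2.61x.
Set SMB = MC: 162.90 - 2.61x = 39.34 + 1.37x → x* = 31.0452.
The Pigouvian subsidy equals MEB at x*: 17.99 + 0.88×31.0452 = 45.3098.

subsidy = 45.31 per unit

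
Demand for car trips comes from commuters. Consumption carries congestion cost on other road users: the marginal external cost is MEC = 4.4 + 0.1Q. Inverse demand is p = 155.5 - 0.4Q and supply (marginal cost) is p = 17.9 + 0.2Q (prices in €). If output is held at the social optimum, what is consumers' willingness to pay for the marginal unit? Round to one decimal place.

Social marginal benefit = demand − MEC = 151.1 - 0.5Q.
Set SMB = MC: 151.1 - 0.5Q = 17.9 + 0.2Q → Q* = 190.2857.
Consumer price on the demand curve at Q*: 155.5 − 0.4×190.2857 = 79.3857.

P = €79.4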